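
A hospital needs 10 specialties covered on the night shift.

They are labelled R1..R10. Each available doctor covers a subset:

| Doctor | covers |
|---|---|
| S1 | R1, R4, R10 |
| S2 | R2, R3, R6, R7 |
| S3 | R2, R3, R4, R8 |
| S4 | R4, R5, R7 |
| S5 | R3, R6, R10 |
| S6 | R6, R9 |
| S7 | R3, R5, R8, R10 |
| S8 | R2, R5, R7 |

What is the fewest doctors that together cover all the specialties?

4

Take {S1, S2, S6, S7}. Their union is {R1, R2, R3, R4, R5, R6, R7, R8, R9, R10}, which is all 10 specialties.
No 3 of the 8 doctors cover everything (all 56 combinations miss at least one specialty), so 4 is optimal.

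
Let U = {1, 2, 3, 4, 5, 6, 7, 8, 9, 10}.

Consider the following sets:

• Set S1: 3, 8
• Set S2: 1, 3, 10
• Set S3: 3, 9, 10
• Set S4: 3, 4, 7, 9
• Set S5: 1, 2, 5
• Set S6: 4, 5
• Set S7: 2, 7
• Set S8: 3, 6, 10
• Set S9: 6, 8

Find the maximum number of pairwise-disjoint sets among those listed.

4

S2, S6, S7, S9 are pairwise disjoint (S2={1,3,10}; S6={4,5}; S7={2,7}; S9={6,8}).
Every remaining set overlaps one of these, and no 5 of the listed sets are pairwise disjoint, so 4 is the maximum.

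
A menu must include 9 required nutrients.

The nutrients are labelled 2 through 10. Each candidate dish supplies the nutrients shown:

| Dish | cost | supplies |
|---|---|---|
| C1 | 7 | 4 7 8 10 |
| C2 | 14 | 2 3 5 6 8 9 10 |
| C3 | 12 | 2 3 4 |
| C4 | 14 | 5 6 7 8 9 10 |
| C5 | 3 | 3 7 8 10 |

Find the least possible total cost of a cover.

C1, C2 together cover every nutrient (C1 ∪ C2 = {2, 3, 4, 5, 6, 7, 8, 9, 10}); total cost 7 + 14 = 21.
The greedy pick C5, C2, C1 costs 24; no covering selection beats 21.

21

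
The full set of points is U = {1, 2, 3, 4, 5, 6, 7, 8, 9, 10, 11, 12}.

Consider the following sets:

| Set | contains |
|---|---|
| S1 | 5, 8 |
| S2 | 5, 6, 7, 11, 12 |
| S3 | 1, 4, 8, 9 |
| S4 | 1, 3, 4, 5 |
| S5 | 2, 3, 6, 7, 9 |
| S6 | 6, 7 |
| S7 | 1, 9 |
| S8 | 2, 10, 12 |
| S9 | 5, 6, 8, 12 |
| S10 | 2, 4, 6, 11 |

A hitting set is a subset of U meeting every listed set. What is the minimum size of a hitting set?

H = {1, 2, 5, 7} meets every set (each contains at least one member of H), and |H| = 4.
The sets S1, S6, S7, S8 are pairwise disjoint, so any hitting set needs a separate point for each — at least 4. Hence 4 is optimal.

4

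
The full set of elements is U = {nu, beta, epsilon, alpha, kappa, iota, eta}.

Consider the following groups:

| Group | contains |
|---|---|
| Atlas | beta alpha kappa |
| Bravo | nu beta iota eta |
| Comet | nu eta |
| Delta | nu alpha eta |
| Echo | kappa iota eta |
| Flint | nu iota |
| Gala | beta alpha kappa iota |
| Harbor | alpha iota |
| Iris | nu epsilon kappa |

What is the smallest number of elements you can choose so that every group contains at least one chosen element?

3

H = {nu, beta, iota} meets every group (each contains at least one member of H), and |H| = 3.
No choice of 2 elements meets every group, so 3 is the minimum.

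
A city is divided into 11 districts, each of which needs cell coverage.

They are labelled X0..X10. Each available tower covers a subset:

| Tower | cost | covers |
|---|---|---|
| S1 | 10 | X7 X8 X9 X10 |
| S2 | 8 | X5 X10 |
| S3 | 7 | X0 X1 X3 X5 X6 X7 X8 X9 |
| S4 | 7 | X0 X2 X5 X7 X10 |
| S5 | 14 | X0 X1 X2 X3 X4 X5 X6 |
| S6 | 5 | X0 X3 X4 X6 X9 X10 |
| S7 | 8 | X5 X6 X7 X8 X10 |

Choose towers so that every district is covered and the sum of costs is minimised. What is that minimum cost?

S3, S4, S6 together cover every district (S3 ∪ S4 ∪ S6 = {X0, X1, X2, X3, X4, X5, X6, X7, X8, X9, X10}); total cost 7 + 7 + 5 = 19.
No covering selection has total cost below 19.

19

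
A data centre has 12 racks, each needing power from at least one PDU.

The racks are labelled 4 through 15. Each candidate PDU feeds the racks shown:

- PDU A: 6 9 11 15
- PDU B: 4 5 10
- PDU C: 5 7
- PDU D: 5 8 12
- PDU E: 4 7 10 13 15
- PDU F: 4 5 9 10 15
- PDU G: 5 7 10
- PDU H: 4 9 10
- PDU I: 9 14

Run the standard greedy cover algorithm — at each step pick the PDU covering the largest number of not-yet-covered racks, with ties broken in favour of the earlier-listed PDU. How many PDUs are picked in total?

4

Greedy: pick E (covers 5 new) → pick A (covers 3 new) → pick D (covers 3 new) → pick I (covers 1 new). Total picks: 4.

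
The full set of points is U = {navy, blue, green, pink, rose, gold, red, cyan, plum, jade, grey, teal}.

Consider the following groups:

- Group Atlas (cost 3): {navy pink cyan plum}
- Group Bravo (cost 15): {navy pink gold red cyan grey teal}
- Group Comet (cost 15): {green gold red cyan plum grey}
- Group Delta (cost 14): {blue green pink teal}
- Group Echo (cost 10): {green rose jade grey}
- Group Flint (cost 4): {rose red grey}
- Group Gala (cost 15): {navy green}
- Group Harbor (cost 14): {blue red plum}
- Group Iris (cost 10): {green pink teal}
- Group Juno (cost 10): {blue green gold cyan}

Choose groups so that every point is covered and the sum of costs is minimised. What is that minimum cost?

37

Atlas, Echo, Flint, Iris, Juno together cover every point (Atlas ∪ Echo ∪ Flint ∪ Iris ∪ Juno = {navy, blue, green, pink, rose, gold, red, cyan, plum, jade, grey, teal}); total cost 3 + 10 + 4 + 10 + 10 = 37.
No covering selection has total cost below 37.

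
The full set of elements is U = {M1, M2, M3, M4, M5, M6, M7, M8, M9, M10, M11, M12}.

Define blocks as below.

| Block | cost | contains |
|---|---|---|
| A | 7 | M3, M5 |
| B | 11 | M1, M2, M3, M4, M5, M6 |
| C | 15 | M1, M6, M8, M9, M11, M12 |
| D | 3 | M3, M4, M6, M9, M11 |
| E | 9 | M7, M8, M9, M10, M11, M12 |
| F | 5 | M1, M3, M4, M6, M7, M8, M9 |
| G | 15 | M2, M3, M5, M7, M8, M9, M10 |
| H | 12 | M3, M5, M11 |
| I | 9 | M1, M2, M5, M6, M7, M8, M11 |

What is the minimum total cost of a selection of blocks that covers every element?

B, E together cover every element (B ∪ E = {M1, M2, M3, M4, M5, M6, M7, M8, M9, M10, M11, M12}); total cost 11 + 9 = 20.
The greedy pick D, F, E, I costs 26; no covering selection beats 20.

20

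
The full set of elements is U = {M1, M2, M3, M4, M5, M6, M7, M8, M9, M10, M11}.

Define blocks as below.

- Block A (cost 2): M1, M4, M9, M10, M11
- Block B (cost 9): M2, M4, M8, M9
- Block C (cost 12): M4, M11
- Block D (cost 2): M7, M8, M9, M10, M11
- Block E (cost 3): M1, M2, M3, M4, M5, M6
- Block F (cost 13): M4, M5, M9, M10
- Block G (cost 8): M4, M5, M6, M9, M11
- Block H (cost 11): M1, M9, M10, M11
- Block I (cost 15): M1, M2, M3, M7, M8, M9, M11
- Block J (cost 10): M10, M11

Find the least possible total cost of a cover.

5

D, E together cover every element (D ∪ E = {M1, M2, M3, M4, M5, M6, M7, M8, M9, M10, M11}); total cost 2 + 3 = 5.
The greedy pick A, E, D costs 7; no covering selection beats 5.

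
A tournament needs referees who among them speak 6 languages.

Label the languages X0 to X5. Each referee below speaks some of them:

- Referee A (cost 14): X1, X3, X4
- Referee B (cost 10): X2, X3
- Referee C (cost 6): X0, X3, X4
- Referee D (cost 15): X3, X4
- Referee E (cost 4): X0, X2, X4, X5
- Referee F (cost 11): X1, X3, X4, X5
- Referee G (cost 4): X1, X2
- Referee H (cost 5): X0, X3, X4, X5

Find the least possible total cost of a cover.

G, H together cover every language (G ∪ H = {X0, X1, X2, X3, X4, X5}); total cost 4 + 5 = 9.
The greedy pick E, G, H costs 13; no covering selection beats 9.

9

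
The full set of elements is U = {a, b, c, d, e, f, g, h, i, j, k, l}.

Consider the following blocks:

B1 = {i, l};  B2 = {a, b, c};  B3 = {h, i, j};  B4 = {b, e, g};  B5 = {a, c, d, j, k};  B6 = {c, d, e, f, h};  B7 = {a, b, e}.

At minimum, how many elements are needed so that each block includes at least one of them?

T = {b, d, i} meets every block (each contains at least one member of T), and |T| = 3.
The blocks B1, B4, B5 are pairwise disjoint, so any hitting set needs a separate element for each — at least 3. Hence 3 is optimal.

3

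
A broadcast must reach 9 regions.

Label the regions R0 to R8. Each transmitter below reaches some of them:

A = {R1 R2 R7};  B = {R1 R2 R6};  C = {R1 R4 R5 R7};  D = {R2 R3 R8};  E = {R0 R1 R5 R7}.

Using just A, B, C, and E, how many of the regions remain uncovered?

Union of A, B, C, E = {R0, R1, R2, R4, R5, R6, R7}.
Not covered: R3, R8 — 2 regions.

2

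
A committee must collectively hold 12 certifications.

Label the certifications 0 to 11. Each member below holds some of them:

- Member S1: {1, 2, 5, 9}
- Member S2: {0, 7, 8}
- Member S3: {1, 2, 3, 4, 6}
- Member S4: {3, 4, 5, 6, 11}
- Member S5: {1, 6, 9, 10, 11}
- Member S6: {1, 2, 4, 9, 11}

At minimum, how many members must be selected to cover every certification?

4

Take {S1, S2, S3, S5}. Their union is {0, 1, 2, 3, 4, 5, 6, 7, 8, 9, 10, 11}, which is all 12 certifications.
Only S5 contains 10, so S5 is forced; the remaining 7 certifications need at least 3 more members (each remaining member adds at most 3) — so at least 4 members are needed, and 4 is optimal.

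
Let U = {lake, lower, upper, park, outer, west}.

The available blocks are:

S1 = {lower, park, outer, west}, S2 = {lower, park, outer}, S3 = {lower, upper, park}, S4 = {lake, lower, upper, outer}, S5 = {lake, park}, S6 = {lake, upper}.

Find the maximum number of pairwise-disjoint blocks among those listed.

S2, S6 are pairwise disjoint (S2={lower,park,outer}; S6={lake,upper}).
Every remaining block overlaps one of these, and no 3 of the listed blocks are pairwise disjoint, so 2 is the maximum.

2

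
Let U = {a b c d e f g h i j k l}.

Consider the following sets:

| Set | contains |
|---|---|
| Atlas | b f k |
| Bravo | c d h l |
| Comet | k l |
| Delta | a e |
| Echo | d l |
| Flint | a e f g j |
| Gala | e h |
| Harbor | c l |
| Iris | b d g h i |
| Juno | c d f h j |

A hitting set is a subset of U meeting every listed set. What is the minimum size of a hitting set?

The 4 items {a, h, k, l} hit every set.
No choice of 3 items meets every set, so 4 is the minimum.

4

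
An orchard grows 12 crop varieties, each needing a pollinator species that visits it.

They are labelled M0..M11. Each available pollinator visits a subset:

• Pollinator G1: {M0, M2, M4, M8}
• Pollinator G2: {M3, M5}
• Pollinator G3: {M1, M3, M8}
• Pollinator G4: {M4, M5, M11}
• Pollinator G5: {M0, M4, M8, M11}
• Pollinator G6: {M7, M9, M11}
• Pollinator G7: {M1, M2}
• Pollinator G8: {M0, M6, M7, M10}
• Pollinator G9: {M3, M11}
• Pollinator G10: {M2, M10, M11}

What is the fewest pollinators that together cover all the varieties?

Take {G1, G2, G3, G6, G8}. Their union is {M0, M1, M2, M3, M4, M5, M6, M7, M8, M9, M10, M11}, which is all 12 varieties.
No 4 of the 10 pollinators cover everything (all 210 combinations miss at least one variety), so 5 is optimal.

5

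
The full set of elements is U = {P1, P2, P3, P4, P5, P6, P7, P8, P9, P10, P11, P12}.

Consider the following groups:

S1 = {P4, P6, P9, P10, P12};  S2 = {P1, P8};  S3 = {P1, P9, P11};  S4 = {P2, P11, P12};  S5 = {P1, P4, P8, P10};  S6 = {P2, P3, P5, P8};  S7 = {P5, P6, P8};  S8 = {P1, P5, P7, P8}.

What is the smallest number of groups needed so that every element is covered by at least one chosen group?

Take {S1, S3, S6, S8}. Their union is {P1, P2, P3, P4, P5, P6, P7, P8, P9, P10, P11, P12}, which is all 12 elements.
No 3 of the 8 groups cover everything (all 56 combinations miss at least one element), so 4 is optimal.

4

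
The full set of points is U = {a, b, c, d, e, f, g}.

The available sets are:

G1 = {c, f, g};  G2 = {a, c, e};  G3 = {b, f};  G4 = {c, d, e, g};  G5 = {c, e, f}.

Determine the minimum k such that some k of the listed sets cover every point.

G2, G3, and G4 cover everything between them: the union {a, b, c, d, e, f, g} is all of U.
Only G2 contains a, so G2 is forced; the remaining 4 points need at least 2 more sets (each remaining set adds at most 2) — so at least 3 sets are needed, and 3 is optimal.

3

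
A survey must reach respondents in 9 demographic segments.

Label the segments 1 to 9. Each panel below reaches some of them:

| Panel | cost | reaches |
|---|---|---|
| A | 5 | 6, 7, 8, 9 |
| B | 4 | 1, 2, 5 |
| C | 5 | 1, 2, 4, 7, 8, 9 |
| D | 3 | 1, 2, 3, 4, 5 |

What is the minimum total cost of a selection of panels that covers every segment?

A, D together cover every segment (A ∪ D = {1, 2, 3, 4, 5, 6, 7, 8, 9}); total cost 5 + 3 = 8.
No covering selection has total cost below 8.

8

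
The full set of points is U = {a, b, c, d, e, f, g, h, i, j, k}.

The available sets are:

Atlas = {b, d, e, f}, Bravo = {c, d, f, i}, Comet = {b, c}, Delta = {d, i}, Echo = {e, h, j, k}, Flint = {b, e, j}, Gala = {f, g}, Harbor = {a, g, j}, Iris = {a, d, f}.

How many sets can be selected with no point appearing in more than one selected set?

Comet, Delta, Echo, Gala are pairwise disjoint (Comet={b,c}; Delta={d,i}; Echo={e,h,j,k}; Gala={f,g}).
Every remaining set overlaps one of these, and no 5 of the listed sets are pairwise disjoint, so 4 is the maximum.

4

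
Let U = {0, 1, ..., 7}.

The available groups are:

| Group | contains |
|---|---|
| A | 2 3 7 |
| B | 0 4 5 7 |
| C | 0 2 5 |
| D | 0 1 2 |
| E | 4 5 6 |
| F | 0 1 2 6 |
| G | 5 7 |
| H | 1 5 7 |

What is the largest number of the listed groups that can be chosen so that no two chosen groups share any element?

2

D, G are pairwise disjoint (D={0,1,2}; G={5,7}).
Every remaining group overlaps one of these, and no 3 of the listed groups are pairwise disjoint, so 2 is the maximum.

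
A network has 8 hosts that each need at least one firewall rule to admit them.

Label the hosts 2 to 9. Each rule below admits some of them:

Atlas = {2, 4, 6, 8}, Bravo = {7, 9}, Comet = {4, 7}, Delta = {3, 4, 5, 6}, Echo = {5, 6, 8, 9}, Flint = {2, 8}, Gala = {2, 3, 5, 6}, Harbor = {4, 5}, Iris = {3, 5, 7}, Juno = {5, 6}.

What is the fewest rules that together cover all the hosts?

3

Take {Comet, Echo, Gala}. Their union is {2, 3, 4, 5, 6, 7, 8, 9}, which is all 8 hosts.
No 2 of the 10 rules cover everything (all 45 combinations miss at least one host), so 3 is optimal.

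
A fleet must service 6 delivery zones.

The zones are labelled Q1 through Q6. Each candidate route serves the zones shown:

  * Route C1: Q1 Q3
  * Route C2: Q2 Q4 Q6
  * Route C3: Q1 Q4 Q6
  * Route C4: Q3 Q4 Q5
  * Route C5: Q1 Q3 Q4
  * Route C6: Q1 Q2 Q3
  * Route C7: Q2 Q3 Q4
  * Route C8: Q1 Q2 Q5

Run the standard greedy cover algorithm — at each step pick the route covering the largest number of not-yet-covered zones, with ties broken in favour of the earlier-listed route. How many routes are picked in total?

Greedy: pick C2 (covers 3 new) → pick C1 (covers 2 new) → pick C4 (covers 1 new). Total picks: 3.

3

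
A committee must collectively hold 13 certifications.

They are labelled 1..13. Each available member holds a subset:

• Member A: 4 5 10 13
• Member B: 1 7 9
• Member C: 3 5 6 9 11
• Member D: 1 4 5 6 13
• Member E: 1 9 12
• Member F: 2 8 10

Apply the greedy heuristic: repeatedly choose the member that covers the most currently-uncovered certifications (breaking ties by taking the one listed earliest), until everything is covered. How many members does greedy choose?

5

Greedy: pick C (covers 5 new) → pick A (covers 3 new) → pick B (covers 2 new) → pick F (covers 2 new) → pick E (covers 1 new). Total picks: 5.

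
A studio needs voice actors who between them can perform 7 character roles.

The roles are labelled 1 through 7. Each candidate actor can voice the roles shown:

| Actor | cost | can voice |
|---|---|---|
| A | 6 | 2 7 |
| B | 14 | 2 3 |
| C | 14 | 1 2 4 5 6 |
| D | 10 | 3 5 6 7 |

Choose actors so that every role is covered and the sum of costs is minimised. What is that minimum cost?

C, D together cover every role (C ∪ D = {1, 2, 3, 4, 5, 6, 7}); total cost 14 + 10 = 24.
No covering selection has total cost below 24.

24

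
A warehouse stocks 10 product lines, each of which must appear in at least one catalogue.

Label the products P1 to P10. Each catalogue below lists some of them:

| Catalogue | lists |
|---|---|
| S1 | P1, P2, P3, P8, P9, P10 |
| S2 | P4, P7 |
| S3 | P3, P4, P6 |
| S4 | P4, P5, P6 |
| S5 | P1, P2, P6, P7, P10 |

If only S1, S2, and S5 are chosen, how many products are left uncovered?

1

Union of S1, S2, S5 = {P1, P2, P3, P4, P6, P7, P8, P9, P10}.
Not covered: P5 — 1 product.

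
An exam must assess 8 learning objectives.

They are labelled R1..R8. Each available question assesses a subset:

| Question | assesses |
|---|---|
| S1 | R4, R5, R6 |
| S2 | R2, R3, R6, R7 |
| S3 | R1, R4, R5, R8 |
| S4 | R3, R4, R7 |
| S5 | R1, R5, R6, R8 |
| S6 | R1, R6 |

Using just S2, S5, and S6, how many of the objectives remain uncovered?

1

Union of S2, S5, S6 = {R1, R2, R3, R5, R6, R7, R8}.
Not covered: R4 — 1 objective.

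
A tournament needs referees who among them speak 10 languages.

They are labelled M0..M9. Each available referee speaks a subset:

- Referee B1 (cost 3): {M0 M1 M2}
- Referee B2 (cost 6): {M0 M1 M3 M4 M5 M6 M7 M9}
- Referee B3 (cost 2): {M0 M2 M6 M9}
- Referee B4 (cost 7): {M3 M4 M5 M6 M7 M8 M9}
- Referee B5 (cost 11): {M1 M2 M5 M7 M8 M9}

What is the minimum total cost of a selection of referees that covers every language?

10

B1, B4 together cover every language (B1 ∪ B4 = {M0, M1, M2, M3, M4, M5, M6, M7, M8, M9}); total cost 3 + 7 = 10.
The greedy pick B3, B2, B4 costs 15; no covering selection beats 10.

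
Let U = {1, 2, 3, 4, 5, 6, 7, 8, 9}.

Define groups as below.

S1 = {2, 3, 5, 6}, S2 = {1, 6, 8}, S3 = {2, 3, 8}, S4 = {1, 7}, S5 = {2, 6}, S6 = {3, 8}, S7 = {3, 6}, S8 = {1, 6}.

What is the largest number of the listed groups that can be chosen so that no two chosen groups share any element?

3

S4, S5, S6 are pairwise disjoint (S4={1,7}; S5={2,6}; S6={3,8}).
Every remaining group overlaps one of these, and no 4 of the listed groups are pairwise disjoint, so 3 is the maximum.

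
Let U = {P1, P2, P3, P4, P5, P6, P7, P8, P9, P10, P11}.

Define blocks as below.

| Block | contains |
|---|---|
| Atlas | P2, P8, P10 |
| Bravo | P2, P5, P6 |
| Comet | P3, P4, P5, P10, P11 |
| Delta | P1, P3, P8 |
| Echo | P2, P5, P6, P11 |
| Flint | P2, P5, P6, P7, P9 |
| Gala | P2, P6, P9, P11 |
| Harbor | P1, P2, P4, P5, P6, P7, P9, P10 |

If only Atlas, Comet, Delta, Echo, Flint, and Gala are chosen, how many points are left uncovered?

0

Union of Atlas, Comet, Delta, Echo, Flint, Gala = {P1, P2, P3, P4, P5, P6, P7, P8, P9, P10, P11} — that's every point, so 0 are uncovered.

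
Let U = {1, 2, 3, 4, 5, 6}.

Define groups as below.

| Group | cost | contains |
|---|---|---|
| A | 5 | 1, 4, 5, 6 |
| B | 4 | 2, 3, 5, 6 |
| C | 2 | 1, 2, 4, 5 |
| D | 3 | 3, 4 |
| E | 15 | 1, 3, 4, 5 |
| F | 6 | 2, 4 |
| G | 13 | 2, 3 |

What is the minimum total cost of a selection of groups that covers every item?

6

B, C together cover every item (B ∪ C = {1, 2, 3, 4, 5, 6}); total cost 4 + 2 = 6.
No covering selection has total cost below 6.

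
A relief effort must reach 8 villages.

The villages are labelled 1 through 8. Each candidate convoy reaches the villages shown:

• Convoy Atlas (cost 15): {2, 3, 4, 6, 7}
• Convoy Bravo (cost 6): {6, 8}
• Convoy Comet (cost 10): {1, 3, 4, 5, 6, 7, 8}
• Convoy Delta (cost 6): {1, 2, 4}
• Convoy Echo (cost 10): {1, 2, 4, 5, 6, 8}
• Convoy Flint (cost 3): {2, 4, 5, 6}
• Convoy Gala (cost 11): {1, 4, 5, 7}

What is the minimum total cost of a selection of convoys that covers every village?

13

Comet, Flint together cover every village (Comet ∪ Flint = {1, 2, 3, 4, 5, 6, 7, 8}); total cost 10 + 3 = 13.
No covering selection has total cost below 13.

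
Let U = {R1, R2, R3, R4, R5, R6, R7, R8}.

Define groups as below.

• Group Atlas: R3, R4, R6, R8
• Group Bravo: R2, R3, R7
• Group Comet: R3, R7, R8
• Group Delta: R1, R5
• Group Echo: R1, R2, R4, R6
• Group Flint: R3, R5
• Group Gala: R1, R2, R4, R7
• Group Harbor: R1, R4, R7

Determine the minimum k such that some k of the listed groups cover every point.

Atlas and Delta and Gala together: Atlas ∪ Delta ∪ Gala = {R1, R2, R3, R4, R5, R6, R7, R8} — every point is covered.
No 2 of the 8 groups cover everything (all 28 combinations miss at least one point), so 3 is optimal.

3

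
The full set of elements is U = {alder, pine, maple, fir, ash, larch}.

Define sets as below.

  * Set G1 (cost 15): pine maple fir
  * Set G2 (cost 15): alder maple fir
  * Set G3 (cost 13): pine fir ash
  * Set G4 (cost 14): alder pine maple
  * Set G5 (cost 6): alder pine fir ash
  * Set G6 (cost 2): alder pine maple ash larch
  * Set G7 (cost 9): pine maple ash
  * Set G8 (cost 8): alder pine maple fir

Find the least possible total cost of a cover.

8

G5, G6 together cover every element (G5 ∪ G6 = {alder, pine, maple, fir, ash, larch}); total cost 6 + 2 = 8.
No covering selection has total cost below 8.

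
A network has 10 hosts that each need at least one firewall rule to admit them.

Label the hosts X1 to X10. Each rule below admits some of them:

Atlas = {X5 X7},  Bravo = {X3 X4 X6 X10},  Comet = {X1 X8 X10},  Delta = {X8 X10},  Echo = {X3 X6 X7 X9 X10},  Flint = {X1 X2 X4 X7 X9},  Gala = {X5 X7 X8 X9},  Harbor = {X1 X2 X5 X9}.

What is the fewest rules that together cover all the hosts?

Take {Bravo, Flint, Gala}. Their union is {X1, X2, X3, X4, X5, X6, X7, X8, X9, X10}, which is all 10 hosts.
No 2 of the 8 rules cover everything (all 28 combinations miss at least one host), so 3 is optimal.

3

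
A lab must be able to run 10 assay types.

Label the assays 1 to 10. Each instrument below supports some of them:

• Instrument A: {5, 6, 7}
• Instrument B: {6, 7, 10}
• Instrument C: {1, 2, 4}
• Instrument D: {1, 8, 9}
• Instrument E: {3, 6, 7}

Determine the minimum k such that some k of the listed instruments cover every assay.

5

A and B and C and D and E together: A ∪ B ∪ C ∪ D ∪ E = {1, 2, 3, 4, 5, 6, 7, 8, 9, 10} — every assay is covered.
No 4 of the 5 instruments cover everything (all 5 combinations miss at least one assay), so 5 is optimal.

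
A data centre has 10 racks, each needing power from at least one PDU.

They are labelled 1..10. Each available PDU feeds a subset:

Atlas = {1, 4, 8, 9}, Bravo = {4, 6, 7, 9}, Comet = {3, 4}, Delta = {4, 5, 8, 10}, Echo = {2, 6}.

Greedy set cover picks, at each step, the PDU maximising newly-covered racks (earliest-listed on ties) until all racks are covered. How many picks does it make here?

5

Greedy: pick Atlas (covers 4 new) → pick Bravo (covers 2 new) → pick Delta (covers 2 new) → pick Comet (covers 1 new) → pick Echo (covers 1 new). Total picks: 5.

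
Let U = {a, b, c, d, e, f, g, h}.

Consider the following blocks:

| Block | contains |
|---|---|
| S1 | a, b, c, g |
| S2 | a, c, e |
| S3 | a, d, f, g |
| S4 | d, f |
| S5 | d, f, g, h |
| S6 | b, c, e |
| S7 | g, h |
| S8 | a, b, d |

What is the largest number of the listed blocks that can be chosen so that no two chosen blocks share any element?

3

S4, S6, S7 are pairwise disjoint (S4={d,f}; S6={b,c,e}; S7={g,h}).
Every remaining block overlaps one of these, and no 4 of the listed blocks are pairwise disjoint, so 3 is the maximum.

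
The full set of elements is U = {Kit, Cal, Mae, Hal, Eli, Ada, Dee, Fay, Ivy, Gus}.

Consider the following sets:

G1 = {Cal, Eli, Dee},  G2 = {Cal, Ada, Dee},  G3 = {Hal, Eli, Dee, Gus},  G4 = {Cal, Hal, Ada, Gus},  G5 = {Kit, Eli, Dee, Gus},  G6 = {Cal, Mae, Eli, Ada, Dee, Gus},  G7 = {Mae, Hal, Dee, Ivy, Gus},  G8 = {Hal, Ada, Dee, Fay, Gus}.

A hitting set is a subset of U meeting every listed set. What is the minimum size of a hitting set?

The 2 elements {Cal, Gus} hit every set.
No single element lies in every set, so at least 2 are needed and 2 is optimal.

2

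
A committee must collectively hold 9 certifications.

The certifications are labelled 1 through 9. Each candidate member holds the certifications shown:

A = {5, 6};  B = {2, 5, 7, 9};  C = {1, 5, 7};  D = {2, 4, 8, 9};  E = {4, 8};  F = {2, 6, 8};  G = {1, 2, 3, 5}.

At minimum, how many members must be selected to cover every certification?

Take {A, C, D, G}. Their union is {1, 2, 3, 4, 5, 6, 7, 8, 9}, which is all 9 certifications.
No 3 of the 7 members cover everything (all 35 combinations miss at least one certification), so 4 is optimal.

4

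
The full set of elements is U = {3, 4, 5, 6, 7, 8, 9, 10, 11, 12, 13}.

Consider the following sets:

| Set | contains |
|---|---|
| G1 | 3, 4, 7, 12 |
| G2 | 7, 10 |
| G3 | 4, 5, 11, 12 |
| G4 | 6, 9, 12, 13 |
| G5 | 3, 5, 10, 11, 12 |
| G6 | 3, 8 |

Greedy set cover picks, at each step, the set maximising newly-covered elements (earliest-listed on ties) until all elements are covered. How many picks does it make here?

Greedy: pick G5 (covers 5 new) → pick G4 (covers 3 new) → pick G1 (covers 2 new) → pick G6 (covers 1 new). Total picks: 4.

4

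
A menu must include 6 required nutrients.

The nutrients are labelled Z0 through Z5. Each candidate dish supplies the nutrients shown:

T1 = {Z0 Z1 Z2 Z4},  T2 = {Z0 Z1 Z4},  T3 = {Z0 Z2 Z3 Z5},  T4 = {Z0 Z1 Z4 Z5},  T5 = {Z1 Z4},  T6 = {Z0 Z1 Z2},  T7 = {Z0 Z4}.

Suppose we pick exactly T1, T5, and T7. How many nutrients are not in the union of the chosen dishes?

2

Union of T1, T5, T7 = {Z0, Z1, Z2, Z4}.
Not covered: Z3, Z5 — 2 nutrients.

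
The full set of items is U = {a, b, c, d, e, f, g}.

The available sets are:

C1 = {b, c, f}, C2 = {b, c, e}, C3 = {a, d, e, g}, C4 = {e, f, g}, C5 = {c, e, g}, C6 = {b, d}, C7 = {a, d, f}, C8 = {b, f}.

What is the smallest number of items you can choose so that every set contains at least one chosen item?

3

Take H = {b, d, g}. Each listed set contains at least one of these, so H is a hitting set of size 3.
No choice of 2 items meets every set, so 3 is the minimum.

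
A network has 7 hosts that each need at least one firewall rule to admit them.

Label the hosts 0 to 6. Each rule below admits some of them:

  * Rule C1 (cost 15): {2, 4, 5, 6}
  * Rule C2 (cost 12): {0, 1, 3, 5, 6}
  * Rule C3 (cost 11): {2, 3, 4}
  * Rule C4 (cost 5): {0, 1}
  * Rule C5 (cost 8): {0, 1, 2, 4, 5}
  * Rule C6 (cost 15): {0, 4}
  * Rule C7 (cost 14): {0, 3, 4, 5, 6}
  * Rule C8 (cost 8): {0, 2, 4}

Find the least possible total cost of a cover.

20

C2, C8 together cover every host (C2 ∪ C8 = {0, 1, 2, 3, 4, 5, 6}); total cost 12 + 8 = 20.
No covering selection has total cost below 20.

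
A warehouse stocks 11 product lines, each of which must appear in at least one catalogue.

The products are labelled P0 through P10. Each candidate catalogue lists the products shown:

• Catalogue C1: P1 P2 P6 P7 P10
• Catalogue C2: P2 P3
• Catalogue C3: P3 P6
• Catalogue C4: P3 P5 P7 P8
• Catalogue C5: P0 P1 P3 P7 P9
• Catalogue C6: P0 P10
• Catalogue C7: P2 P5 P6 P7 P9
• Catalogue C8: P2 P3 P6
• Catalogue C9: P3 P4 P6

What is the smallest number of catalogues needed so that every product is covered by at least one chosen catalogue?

4

Take {C1, C4, C5, C9}. Their union is {P0, P1, P2, P3, P4, P5, P6, P7, P8, P9, P10}, which is all 11 products.
No 3 of the 9 catalogues cover everything (all 84 combinations miss at least one product), so 4 is optimal.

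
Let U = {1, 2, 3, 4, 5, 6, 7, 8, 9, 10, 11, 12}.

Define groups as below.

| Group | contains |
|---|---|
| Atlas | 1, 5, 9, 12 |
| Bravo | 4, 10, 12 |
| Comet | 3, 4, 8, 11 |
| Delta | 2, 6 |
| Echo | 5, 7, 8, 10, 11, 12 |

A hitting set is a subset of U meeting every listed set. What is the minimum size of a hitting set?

The 3 items {6, 8, 12} hit every group.
The groups Atlas, Comet, Delta are pairwise disjoint, so any hitting set needs a separate item for each — at least 3. Hence 3 is optimal.

3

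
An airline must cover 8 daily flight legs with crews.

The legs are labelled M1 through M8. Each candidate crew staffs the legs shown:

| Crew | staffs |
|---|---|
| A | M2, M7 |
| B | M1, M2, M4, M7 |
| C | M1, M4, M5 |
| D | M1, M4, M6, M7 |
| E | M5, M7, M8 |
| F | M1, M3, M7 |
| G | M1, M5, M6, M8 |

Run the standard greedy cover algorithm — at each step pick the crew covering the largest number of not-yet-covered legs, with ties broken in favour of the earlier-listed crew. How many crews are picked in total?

3

Greedy: pick B (covers 4 new) → pick G (covers 3 new) → pick F (covers 1 new). Total picks: 3.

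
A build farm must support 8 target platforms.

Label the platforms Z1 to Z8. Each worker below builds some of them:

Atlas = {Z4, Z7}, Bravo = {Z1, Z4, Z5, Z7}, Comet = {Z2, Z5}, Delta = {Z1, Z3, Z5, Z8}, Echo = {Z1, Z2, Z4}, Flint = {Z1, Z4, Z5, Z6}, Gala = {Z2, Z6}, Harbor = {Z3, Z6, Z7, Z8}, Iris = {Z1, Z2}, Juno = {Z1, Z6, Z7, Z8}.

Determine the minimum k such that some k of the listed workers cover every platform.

Bravo and Gala and Harbor together: Bravo ∪ Gala ∪ Harbor = {Z1, Z2, Z3, Z4, Z5, Z6, Z7, Z8} — every platform is covered.
No 2 of the 10 workers cover everything (all 45 combinations miss at least one platform), so 3 is optimal.

3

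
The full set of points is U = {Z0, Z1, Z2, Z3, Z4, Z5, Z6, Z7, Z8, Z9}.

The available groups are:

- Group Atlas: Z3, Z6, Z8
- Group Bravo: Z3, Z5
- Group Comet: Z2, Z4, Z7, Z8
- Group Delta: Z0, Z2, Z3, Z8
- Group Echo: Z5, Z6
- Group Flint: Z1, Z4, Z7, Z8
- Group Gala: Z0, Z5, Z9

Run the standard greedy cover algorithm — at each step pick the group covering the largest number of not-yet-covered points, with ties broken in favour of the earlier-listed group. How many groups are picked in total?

Greedy: pick Comet (covers 4 new) → pick Gala (covers 3 new) → pick Atlas (covers 2 new) → pick Flint (covers 1 new). Total picks: 4.

4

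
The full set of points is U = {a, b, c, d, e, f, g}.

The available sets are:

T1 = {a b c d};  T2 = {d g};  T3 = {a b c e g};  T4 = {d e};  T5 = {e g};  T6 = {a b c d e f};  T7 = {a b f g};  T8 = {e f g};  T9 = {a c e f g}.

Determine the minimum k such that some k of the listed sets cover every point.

T6 and T8 together: T6 ∪ T8 = {a, b, c, d, e, f, g} — every point is covered.
No single set has all 7 points (the largest, T6, has 6), so 2 is optimal.

2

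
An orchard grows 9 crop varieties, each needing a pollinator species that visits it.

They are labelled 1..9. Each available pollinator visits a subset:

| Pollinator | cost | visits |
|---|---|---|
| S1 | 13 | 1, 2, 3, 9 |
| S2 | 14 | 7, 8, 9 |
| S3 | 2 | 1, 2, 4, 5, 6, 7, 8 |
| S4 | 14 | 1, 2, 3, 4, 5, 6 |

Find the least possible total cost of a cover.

S1, S3 together cover every variety (S1 ∪ S3 = {1, 2, 3, 4, 5, 6, 7, 8, 9}); total cost 13 + 2 = 15.
No covering selection has total cost below 15.

15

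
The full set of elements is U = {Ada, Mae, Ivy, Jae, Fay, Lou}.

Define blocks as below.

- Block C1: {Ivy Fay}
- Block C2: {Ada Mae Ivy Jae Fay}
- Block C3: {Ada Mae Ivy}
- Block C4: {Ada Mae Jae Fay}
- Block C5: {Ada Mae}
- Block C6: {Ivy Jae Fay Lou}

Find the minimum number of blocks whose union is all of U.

C5 and C6 together: C5 ∪ C6 = {Ada, Mae, Ivy, Jae, Fay, Lou} — every element is covered.
No single block has all 6 elements (the largest, C2, has 5), so 2 is optimal.

2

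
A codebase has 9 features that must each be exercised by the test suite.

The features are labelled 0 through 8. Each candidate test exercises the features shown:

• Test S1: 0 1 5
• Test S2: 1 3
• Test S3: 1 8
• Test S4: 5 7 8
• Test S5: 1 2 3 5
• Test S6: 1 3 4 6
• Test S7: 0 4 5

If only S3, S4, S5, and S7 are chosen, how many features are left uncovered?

Union of S3, S4, S5, S7 = {0, 1, 2, 3, 4, 5, 7, 8}.
Not covered: 6 — 1 feature.

1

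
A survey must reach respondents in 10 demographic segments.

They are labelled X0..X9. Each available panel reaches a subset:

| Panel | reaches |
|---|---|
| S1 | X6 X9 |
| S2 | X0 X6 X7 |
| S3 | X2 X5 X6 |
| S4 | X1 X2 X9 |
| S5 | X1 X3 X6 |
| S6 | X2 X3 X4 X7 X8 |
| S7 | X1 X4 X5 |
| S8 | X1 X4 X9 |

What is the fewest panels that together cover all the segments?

4

S2 and S3 and S4 and S6 together: S2 ∪ S3 ∪ S4 ∪ S6 = {X0, X1, X2, X3, X4, X5, X6, X7, X8, X9} — every segment is covered.
Only S6 contains X8, so S6 is forced; the remaining 5 segments need at least 3 more panels (each remaining panel adds at most 2) — so at least 4 panels are needed, and 4 is optimal.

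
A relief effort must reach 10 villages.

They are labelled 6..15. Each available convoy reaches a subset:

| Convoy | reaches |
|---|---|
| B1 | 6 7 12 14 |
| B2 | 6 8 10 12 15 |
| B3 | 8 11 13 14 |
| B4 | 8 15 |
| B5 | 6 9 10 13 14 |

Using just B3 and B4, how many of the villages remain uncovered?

5

Union of B3, B4 = {8, 11, 13, 14, 15}.
Not covered: 6, 7, 9, 10, 12 — 5 villages.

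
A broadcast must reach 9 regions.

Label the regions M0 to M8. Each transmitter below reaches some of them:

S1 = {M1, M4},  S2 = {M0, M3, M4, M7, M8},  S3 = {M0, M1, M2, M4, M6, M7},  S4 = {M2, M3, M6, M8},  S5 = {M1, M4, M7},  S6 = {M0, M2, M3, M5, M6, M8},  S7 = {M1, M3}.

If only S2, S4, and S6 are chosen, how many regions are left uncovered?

Union of S2, S4, S6 = {M0, M2, M3, M4, M5, M6, M7, M8}.
Not covered: M1 — 1 region.

1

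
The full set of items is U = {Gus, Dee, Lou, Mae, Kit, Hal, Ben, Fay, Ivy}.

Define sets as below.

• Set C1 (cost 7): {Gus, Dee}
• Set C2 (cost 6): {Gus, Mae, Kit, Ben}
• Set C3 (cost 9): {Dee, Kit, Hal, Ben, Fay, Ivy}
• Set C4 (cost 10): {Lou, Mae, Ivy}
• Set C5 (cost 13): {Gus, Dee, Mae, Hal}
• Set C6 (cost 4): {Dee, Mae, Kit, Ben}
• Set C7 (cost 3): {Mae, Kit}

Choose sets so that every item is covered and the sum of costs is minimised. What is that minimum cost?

C2, C3, C4 together cover every item (C2 ∪ C3 ∪ C4 = {Gus, Dee, Lou, Mae, Kit, Hal, Ben, Fay, Ivy}); total cost 6 + 9 + 10 = 25.
The greedy pick C6, C3, C2, C4 costs 29; no covering selection beats 25.

25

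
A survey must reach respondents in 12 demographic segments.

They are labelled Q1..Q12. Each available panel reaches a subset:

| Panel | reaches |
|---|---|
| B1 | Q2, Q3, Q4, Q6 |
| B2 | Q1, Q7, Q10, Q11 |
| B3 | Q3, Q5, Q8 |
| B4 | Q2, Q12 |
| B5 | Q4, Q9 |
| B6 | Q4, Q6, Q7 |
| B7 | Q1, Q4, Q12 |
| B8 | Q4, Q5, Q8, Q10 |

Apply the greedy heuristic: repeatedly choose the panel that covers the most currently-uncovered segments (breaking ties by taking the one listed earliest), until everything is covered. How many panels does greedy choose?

Greedy: pick B1 (covers 4 new) → pick B2 (covers 4 new) → pick B3 (covers 2 new) → pick B4 (covers 1 new) → pick B5 (covers 1 new). Total picks: 5.

5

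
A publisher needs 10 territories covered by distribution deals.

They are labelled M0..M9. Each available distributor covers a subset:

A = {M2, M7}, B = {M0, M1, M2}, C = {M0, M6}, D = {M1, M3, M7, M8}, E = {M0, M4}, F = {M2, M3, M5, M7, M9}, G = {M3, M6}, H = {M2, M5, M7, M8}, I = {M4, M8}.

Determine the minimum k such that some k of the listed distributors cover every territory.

4

C and D and F and I together: C ∪ D ∪ F ∪ I = {M0, M1, M2, M3, M4, M5, M6, M7, M8, M9} — every territory is covered.
Only F contains M9, so F is forced; the remaining 5 territories need at least 3 more distributors (each remaining distributor adds at most 2) — so at least 4 distributors are needed, and 4 is optimal.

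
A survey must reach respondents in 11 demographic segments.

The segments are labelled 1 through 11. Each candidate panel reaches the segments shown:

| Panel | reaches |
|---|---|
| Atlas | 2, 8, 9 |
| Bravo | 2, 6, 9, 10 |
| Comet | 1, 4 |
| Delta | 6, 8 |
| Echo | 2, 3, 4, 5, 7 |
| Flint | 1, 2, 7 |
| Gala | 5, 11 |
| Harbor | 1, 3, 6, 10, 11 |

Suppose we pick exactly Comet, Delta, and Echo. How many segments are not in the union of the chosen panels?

Union of Comet, Delta, Echo = {1, 2, 3, 4, 5, 6, 7, 8}.
Not covered: 9, 10, 11 — 3 segments.

3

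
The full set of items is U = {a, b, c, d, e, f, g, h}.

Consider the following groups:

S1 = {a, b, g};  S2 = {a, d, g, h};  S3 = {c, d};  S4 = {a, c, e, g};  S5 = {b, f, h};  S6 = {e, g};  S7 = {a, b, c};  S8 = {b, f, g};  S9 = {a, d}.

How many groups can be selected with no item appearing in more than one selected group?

S3, S5, S6 are pairwise disjoint (S3={c,d}; S5={b,f,h}; S6={e,g}).
Every remaining group overlaps one of these, and no 4 of the listed groups are pairwise disjoint, so 3 is the maximum.

3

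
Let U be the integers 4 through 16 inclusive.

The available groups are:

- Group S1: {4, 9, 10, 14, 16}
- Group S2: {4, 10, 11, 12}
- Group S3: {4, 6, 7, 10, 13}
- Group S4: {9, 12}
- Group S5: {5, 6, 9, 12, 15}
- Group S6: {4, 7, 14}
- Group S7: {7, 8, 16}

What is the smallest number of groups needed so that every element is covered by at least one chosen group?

5

S1 and S2 and S3 and S5 and S7 together: S1 ∪ S2 ∪ S3 ∪ S5 ∪ S7 = {4, 5, 6, 7, 8, 9, 10, 11, 12, 13, 14, 15, 16} — every element is covered.
No 4 of the 7 groups cover everything (all 35 combinations miss at least one element), so 5 is optimal.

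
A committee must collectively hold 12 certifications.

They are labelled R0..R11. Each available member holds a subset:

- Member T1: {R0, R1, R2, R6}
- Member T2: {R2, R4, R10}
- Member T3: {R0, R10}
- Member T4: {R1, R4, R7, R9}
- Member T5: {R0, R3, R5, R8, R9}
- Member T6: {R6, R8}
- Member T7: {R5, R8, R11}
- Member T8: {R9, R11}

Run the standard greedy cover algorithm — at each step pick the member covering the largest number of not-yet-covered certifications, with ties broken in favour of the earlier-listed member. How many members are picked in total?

Greedy: pick T5 (covers 5 new) → pick T1 (covers 3 new) → pick T2 (covers 2 new) → pick T4 (covers 1 new) → pick T7 (covers 1 new). Total picks: 5.

5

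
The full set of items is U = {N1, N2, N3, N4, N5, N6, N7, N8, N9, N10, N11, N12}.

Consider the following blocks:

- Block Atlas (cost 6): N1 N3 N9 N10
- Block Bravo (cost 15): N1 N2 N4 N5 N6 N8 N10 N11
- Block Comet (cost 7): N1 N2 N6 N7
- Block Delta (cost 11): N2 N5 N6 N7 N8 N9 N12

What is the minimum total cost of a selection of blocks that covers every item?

Atlas, Bravo, Delta together cover every item (Atlas ∪ Bravo ∪ Delta = {N1, N2, N3, N4, N5, N6, N7, N8, N9, N10, N11, N12}); total cost 6 + 15 + 11 = 32.
No covering selection has total cost below 32.

32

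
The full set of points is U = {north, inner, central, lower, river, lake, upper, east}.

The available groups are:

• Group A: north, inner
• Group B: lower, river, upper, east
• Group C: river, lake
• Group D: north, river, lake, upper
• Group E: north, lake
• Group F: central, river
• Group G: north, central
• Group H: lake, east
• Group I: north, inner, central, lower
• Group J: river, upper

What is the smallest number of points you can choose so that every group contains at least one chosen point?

3

T = {north, river, east} meets every group (each contains at least one member of T), and |T| = 3.
The groups H, I, J are pairwise disjoint, so any hitting set needs a separate point for each — at least 3. Hence 3 is optimal.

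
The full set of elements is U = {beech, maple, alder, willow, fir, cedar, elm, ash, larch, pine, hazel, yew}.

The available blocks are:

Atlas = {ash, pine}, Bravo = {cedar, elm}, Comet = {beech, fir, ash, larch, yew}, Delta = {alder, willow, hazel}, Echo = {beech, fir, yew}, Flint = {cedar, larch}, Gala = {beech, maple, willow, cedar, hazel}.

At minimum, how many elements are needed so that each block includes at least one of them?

4

H = {beech, willow, cedar, ash} meets every block (each contains at least one member of H), and |H| = 4.
The blocks Atlas, Delta, Echo, Flint are pairwise disjoint, so any hitting set needs a separate element for each — at least 4. Hence 4 is optimal.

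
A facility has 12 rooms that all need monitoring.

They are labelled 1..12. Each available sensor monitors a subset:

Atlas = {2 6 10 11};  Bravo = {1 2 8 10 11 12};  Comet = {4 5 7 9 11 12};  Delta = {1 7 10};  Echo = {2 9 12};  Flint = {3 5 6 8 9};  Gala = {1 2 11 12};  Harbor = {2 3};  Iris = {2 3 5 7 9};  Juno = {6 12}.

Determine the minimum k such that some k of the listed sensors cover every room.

3

Take {Bravo, Comet, Flint}. Their union is {1, 2, 3, 4, 5, 6, 7, 8, 9, 10, 11, 12}, which is all 12 rooms.
Only Comet contains 4, so Comet is forced; the remaining 6 rooms need at least 2 more sensors (each remaining sensor adds at most 4) — so at least 3 sensors are needed, and 3 is optimal.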